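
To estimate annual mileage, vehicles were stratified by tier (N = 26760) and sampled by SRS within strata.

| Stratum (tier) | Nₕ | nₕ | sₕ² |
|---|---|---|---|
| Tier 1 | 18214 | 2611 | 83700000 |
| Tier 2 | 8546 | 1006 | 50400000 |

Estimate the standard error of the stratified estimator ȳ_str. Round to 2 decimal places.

Var(ȳ_str) = Σₕ Wₕ²(1 − fₕ)sₕ²/nₕ with Wₕ = Nₕ/N, N = 26760.
Tier 1: Wₕ = 0.68064275; term = 0.68064275²·(1 − 0.14335127)·83700000/2611 = 12722.129.
Tier 2: Wₕ = 0.31935725; term = 0.31935725²·(1 − 0.11771589)·50400000/1006 = 4508.1107.
Sum = 17230.24.
SE = √(17230.24) = 131.26.

131.26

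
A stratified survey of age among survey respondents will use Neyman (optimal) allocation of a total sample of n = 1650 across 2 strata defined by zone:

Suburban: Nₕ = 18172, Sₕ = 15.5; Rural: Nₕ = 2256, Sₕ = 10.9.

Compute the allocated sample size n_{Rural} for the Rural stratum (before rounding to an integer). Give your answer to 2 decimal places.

Neyman allocation: nₕ = n·NₕSₕ / Σⱼ NⱼSⱼ.
Σ NⱼSⱼ = 18172·15.5 + 2256·10.9 = 306256.4.
n_{Rural} = 1650·2256·10.9 / 306256.4 = 132.48.

132.48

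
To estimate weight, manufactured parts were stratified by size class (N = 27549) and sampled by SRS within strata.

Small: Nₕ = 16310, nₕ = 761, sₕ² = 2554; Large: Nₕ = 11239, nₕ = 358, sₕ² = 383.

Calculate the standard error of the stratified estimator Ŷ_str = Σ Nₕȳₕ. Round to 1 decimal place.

Var(Ŷ_str) = Σₕ Nₕ²(1 − fₕ)sₕ²/nₕ.
Small: 16310²·(1 − 761/16310)·2554/761 = 8.5112365 × 10^8.
Large: 11239²·(1 − 358/11239)·383/358 = 1.3083147 × 10^8.
Sum = 9.8195512 × 10^8.
SE = √(9.8195512 × 10^8) = 31336.2.

31336.2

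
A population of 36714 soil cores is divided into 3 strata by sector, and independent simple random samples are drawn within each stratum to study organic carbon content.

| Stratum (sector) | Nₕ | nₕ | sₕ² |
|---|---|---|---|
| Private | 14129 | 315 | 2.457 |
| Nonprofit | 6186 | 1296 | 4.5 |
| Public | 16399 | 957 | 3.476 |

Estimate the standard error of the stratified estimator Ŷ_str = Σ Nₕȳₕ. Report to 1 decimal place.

1596.0

Var(Ŷ_str) = Σₕ Nₕ²(1 − fₕ)sₕ²/nₕ.
Private: 14129²·(1 − 315/14129)·2.457/315 = 1.5223884 × 10^6.
Nonprofit: 6186²·(1 − 1296/6186)·4.5/1296 = 105033.12.
Public: 16399²·(1 − 957/16399)·3.476/957 = 919790.13.
Sum = 2.5472117 × 10^6.
SE = √(2.5472117 × 10^6) = 1596.0.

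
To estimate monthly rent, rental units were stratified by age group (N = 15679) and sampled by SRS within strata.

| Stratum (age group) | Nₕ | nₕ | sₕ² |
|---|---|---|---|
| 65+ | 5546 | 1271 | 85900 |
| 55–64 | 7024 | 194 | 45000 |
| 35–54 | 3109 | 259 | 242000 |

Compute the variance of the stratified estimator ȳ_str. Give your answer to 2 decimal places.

Var(ȳ_str) = Σₕ Wₕ²(1 − fₕ)sₕ²/nₕ with Wₕ = Nₕ/N, N = 15679.
65+: Wₕ = 0.35372154; term = 0.35372154²·(1 − 0.22917418)·85900/1271 = 6.5181879.
55–64: Wₕ = 0.44798775; term = 0.44798775²·(1 − 0.02761959)·45000/194 = 45.266745.
35–54: Wₕ = 0.19829071; term = 0.19829071²·(1 − 0.08330653)·242000/259 = 33.677858.
Sum = 85.462791.

85.46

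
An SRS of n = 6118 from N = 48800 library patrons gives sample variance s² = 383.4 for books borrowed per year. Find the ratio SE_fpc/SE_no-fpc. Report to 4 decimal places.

f = n/N = 6118/48800 = 0.12536885.
SE_no-fpc = √(s²/n) = 0.25033485; SE_fpc = √((1−f)s²/n) = 0.23411745.
Ratio = √(1−f) = 0.93521717.

0.9352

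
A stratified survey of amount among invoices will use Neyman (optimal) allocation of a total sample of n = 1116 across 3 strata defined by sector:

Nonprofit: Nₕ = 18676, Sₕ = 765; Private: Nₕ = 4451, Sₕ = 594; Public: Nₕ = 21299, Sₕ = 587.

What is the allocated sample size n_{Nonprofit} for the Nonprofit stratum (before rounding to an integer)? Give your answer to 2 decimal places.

Neyman allocation: nₕ = n·NₕSₕ / Σⱼ NⱼSⱼ.
Σ NⱼSⱼ = 18676·765 + 4451·594 + 21299·587 = 2.9433547 × 10^7.
n_{Nonprofit} = 1116·18676·765 / (2.9433547 × 10^7) = 541.71.

541.71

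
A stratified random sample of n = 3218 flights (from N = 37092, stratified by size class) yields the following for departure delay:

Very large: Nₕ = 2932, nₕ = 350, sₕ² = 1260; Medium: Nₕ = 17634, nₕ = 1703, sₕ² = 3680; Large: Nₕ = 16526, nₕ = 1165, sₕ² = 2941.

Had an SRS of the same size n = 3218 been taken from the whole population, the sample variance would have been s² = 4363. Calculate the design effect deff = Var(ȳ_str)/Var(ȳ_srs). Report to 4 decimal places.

Var(ȳ_str) = Σ Wₕ²(1−fₕ)sₕ²/nₕ with Wₕ = Nₕ/37092:
  Very large: (2932/37092)²·(1−350/2932)·1260/350 = 0.019808984
  Medium: (17634/37092)²·(1−1703/17634)·3680/1703 = 0.44123153
  Large: (16526/37092)²·(1−1165/16526)·2941/1165 = 0.46579609
  → Var(ȳ_str) = 0.9268366.
Var(ȳ_srs) = (1 − 3218/37092)·4363/3218 = 1.2381846.
deff = 0.9268366 / 1.2381846 = 0.7485.

0.7485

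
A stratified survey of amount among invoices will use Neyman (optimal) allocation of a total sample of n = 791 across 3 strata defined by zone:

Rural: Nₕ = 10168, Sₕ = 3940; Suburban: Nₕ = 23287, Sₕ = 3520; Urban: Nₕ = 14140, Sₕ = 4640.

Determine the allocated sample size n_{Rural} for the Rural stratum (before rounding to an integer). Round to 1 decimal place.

Neyman allocation: nₕ = n·NₕSₕ / Σⱼ NⱼSⱼ.
Σ NⱼSⱼ = 10168·3940 + 23287·3520 + 14140·4640 = 1.8764176 × 10^8.
n_{Rural} = 791·10168·3940 / (1.8764176 × 10^8) = 168.9.

168.9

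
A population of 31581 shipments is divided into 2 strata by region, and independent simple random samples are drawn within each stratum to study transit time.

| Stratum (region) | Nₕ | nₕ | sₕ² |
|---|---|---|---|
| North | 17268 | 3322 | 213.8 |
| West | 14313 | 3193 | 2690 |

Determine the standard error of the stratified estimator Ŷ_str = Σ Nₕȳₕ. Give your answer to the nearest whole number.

Var(Ŷ_str) = Σₕ Nₕ²(1 − fₕ)sₕ²/nₕ.
North: 17268²·(1 − 3322/17268)·213.8/3322 = 1.5498861 × 10^7.
West: 14313²·(1 − 3193/14313)·2690/3193 = 1.3408766 × 10^8.
Sum = 1.4958652 × 10^8.
SE = √(1.4958652 × 10^8) = 12231.

12231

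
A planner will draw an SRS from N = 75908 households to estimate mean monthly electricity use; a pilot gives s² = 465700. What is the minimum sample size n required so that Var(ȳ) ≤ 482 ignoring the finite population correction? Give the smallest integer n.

967

Without fpc, n₀ = s²/D = 465700/482 = 966.1826.
Rounding up, n = 967.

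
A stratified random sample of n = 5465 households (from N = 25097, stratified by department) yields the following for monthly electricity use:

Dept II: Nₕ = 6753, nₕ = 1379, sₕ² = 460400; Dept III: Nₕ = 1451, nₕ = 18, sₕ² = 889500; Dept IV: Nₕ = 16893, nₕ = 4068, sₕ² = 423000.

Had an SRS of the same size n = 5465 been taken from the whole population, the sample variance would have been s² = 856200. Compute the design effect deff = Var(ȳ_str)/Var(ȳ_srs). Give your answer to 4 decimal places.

1.7799

Var(ȳ_str) = Σ Wₕ²(1−fₕ)sₕ²/nₕ with Wₕ = Nₕ/25097:
  Dept II: (6753/25097)²·(1−1379/6753)·460400/1379 = 19.236313
  Dept III: (1451/25097)²·(1−18/1451)·889500/18 = 163.1336
  Dept IV: (16893/25097)²·(1−4068/16893)·423000/4068 = 35.766789
  → Var(ȳ_str) = 218.1367.
Var(ȳ_srs) = (1 − 5465/25097)·856200/5465 = 122.55409.
deff = 218.1367 / 122.55409 = 1.7799.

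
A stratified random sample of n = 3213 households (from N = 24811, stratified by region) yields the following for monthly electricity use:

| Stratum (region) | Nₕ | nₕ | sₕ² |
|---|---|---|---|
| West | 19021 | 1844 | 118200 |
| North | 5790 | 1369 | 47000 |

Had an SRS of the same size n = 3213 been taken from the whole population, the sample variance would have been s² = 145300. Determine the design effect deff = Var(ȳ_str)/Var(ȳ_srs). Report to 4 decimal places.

0.9005

Var(ȳ_str) = Σ Wₕ²(1−fₕ)sₕ²/nₕ with Wₕ = Nₕ/24811:
  West: (19021/24811)²·(1−1844/19021)·118200/1844 = 34.021126
  North: (5790/24811)²·(1−1369/5790)·47000/1369 = 1.4275948
  → Var(ȳ_str) = 35.448721.
Var(ȳ_srs) = (1 − 3213/24811)·145300/3213 = 39.36626.
deff = 35.448721 / 39.36626 = 0.9005.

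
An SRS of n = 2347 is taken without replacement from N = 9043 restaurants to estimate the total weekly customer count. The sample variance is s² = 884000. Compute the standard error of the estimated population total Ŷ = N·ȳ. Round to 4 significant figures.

151000

Var(Ŷ) = N²·Var(ȳ) = N²·(1 − n/N)·s²/n.
f = 2347/9043 = 0.25953776; Var(ȳ) = 0.74046224·884000/2347 = 278.89587.
Var(Ŷ) = 9043² · 278.89587 = 2.2806947 × 10^10.
SE(Ŷ) = √(2.2806947 × 10^10) = 151000.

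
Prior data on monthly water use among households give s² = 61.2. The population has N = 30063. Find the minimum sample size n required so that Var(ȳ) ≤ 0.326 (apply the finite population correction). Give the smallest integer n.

Without fpc, n₀ = s²/D = 61.2/0.326 = 187.7301.
With fpc, (1 − n/N)·s²/n ≤ D requires n ≥ n₀/(1 + n₀/N) = 187.7301/(1 + 187.7301/30063) = 186.5651.
Rounding up, n = 187.

187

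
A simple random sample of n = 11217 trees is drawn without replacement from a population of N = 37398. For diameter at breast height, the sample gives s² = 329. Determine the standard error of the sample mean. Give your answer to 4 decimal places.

Under SRS without replacement, Var(ȳ) = (1 − f)·s²/n with f = n/N = 11217/37398 = 0.29993583.
Var(ȳ) = (1 − 0.29993583)·329/11217 = 0.70006417·0.029330481 = 0.020533219.
SE(ȳ) = √(0.020533219) = 0.1433.

0.1433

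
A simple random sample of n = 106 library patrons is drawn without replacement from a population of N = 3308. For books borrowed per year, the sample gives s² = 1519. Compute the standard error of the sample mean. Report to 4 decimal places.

Under SRS without replacement, Var(ȳ) = (1 − f)·s²/n with f = n/N = 106/3308 = 0.03204353.
Var(ȳ) = (1 − 0.03204353)·1519/106 = 0.96795647·14.330189 = 13.870999.
SE(ȳ) = √(13.870999) = 3.7244.

3.7244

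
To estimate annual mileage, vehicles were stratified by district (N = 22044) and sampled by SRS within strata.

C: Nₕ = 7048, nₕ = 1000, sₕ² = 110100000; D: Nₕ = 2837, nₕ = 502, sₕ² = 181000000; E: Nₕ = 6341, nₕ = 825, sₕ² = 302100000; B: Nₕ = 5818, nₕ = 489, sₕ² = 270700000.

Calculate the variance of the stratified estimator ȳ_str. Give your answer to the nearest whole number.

76250

Var(ȳ_str) = Σₕ Wₕ²(1 − fₕ)sₕ²/nₕ with Wₕ = Nₕ/N, N = 22044.
C: Wₕ = 0.31972419; term = 0.31972419²·(1 − 0.14188422)·110100000/1000 = 9657.9331.
D: Wₕ = 0.12869715; term = 0.12869715²·(1 − 0.17694748)·181000000/502 = 4915.1896.
E: Wₕ = 0.28765197; term = 0.28765197²·(1 − 0.13010566)·302100000/825 = 26357.122.
B: Wₕ = 0.26392669; term = 0.26392669²·(1 − 0.08404950)·270700000/489 = 35319.783.
Sum = 76250.028.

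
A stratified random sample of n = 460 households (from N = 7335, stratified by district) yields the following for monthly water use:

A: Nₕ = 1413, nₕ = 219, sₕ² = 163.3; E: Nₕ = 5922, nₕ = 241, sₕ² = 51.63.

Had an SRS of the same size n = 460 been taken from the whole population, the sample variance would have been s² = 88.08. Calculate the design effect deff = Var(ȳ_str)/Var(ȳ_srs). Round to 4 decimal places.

0.8767

Var(ȳ_str) = Σ Wₕ²(1−fₕ)sₕ²/nₕ with Wₕ = Nₕ/7335:
  A: (1413/7335)²·(1−219/1413)·163.3/219 = 0.023382359
  E: (5922/7335)²·(1−241/5922)·51.63/241 = 0.13396089
  → Var(ȳ_str) = 0.15734325.
Var(ȳ_srs) = (1 − 460/7335)·88.08/460 = 0.17947008.
deff = 0.15734325 / 0.17947008 = 0.8767.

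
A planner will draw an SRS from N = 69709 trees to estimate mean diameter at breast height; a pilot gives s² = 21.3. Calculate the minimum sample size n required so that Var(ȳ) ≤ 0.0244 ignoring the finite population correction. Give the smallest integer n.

873

Without fpc, n₀ = s²/D = 21.3/0.0244 = 872.9508.
Rounding up, n = 873.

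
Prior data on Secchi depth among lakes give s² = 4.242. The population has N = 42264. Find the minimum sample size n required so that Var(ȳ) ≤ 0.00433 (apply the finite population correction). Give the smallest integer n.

Without fpc, n₀ = s²/D = 4.242/0.00433 = 979.6767.
With fpc, (1 − n/N)·s²/n ≤ D requires n ≥ n₀/(1 + n₀/N) = 979.6767/(1 + 979.6767/42264) = 957.4823.
Rounding up, n = 958.

958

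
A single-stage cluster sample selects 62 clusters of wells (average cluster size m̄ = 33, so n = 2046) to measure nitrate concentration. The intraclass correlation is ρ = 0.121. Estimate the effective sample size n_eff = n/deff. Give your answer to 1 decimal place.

deff = 1 + (33 − 1)·0.121 = 1 + 3.872 = 4.872.
n_eff = 2046 / 4.872 = 420.0.

420.0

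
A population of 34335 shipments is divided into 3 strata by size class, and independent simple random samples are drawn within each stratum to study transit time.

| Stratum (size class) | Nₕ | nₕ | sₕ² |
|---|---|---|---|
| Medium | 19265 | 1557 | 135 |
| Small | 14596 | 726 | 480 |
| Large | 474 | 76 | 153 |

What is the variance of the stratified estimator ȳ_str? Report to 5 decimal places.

0.13895

Var(ȳ_str) = Σₕ Wₕ²(1 − fₕ)sₕ²/nₕ with Wₕ = Nₕ/N, N = 34335.
Medium: Wₕ = 0.56108927; term = 0.56108927²·(1 − 0.08082014)·135/1557 = 0.025090515.
Small: Wₕ = 0.42510558; term = 0.42510558²·(1 − 0.04973965)·480/726 = 0.11353789.
Large: Wₕ = 0.01380516; term = 0.01380516²·(1 − 0.16033755)·153/76 = 3.221552 × 10^-4.
Sum = 0.13895056.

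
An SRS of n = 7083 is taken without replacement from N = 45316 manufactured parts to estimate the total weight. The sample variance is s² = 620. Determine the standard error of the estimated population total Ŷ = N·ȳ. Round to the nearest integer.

Var(Ŷ) = N²·Var(ȳ) = N²·(1 − n/N)·s²/n.
f = 7083/45316 = 0.15630241; Var(ȳ) = 0.84369759·620/7083 = 0.073851829.
Var(Ŷ) = 45316² · 0.073851829 = 1.5165767 × 10^8.
SE(Ŷ) = √(1.5165767 × 10^8) = 12315.

12315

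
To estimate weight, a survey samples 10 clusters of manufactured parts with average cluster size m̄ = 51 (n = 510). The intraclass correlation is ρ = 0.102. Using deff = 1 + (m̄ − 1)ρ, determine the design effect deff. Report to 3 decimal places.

deff = 1 + (51 − 1)·0.102 = 1 + 5.1 = 6.1.

6.100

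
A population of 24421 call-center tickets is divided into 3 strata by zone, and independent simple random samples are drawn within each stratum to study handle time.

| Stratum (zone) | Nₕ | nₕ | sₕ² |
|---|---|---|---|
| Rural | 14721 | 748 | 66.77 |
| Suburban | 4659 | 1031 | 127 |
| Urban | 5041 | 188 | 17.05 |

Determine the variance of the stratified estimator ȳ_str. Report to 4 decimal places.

0.0380

Var(ȳ_str) = Σₕ Wₕ²(1 − fₕ)sₕ²/nₕ with Wₕ = Nₕ/N, N = 24421.
Rural: Wₕ = 0.60280087; term = 0.60280087²·(1 − 0.05081177)·66.77/748 = 0.030787886.
Suburban: Wₕ = 0.19077843; term = 0.19077843²·(1 − 0.22129212)·127/1031 = 0.0034912276.
Urban: Wₕ = 0.20642070; term = 0.20642070²·(1 − 0.03729419)·17.05/188 = 0.003720203.
Sum = 0.037999317.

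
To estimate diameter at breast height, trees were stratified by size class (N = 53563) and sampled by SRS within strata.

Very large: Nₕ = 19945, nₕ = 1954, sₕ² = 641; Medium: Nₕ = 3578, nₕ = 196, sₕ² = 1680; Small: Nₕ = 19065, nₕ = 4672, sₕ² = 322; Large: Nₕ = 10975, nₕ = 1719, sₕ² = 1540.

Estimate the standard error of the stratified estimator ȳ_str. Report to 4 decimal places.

0.3398

Var(ȳ_str) = Σₕ Wₕ²(1 − fₕ)sₕ²/nₕ with Wₕ = Nₕ/N, N = 53563.
Very large: Wₕ = 0.37236525; term = 0.37236525²·(1 − 0.09796942)·641/1954 = 0.041029198.
Medium: Wₕ = 0.06679984; term = 0.06679984²·(1 − 0.05477921)·1680/196 = 0.036152419.
Small: Wₕ = 0.35593600; term = 0.35593600²·(1 − 0.24505639)·322/4672 = 0.0065919118.
Large: Wₕ = 0.20489890; term = 0.20489890²·(1 − 0.15662870)·1540/1719 = 0.031720712.
Sum = 0.11549424.
SE = √(0.11549424) = 0.3398.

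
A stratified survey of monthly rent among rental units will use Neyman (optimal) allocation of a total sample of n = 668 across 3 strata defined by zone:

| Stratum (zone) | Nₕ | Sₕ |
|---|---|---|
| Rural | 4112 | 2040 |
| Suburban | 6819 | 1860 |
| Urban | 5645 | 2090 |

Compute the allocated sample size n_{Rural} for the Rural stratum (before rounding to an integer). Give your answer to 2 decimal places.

Neyman allocation: nₕ = n·NₕSₕ / Σⱼ NⱼSⱼ.
Σ NⱼSⱼ = 4112·2040 + 6819·1860 + 5645·2090 = 3.286987 × 10^7.
n_{Rural} = 668·4112·2040 / (3.286987 × 10^7) = 170.48.

170.48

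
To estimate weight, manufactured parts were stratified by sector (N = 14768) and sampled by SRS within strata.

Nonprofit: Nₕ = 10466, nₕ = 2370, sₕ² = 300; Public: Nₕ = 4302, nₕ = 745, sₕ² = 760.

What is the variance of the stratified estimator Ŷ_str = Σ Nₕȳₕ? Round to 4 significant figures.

2.634 × 10^7

Var(Ŷ_str) = Σₕ Nₕ²(1 − fₕ)sₕ²/nₕ.
Nonprofit: 10466²·(1 − 2370/10466)·300/2370 = 1.0725663 × 10^7.
Public: 4302²·(1 − 745/4302)·760/745 = 1.5610312 × 10^7.
Sum = 2.6335975 × 10^7.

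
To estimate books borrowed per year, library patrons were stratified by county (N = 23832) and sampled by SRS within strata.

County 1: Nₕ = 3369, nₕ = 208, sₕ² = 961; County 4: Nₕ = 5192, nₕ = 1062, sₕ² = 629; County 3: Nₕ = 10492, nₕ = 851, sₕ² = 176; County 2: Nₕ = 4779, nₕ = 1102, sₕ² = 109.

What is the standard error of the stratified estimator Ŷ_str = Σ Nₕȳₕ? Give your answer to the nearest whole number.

Var(Ŷ_str) = Σₕ Nₕ²(1 − fₕ)sₕ²/nₕ.
County 1: 3369²·(1 − 208/3369)·961/208 = 4.9202318 × 10^7.
County 4: 5192²·(1 − 1062/5192)·629/1062 = 1.2700209 × 10^7.
County 3: 10492²·(1 − 851/10492)·176/851 = 2.0920086 × 10^7.
County 2: 4779²·(1 − 1102/4779)·109/1102 = 1.7381032 × 10^6.
Sum = 8.4560716 × 10^7.
SE = √(8.4560716 × 10^7) = 9196.

9196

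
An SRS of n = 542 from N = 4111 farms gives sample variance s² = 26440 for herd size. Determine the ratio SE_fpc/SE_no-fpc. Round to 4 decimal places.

f = n/N = 542/4111 = 0.13184140.
SE_no-fpc = √(s²/n) = 6.9844318; SE_fpc = √((1−f)s²/n) = 6.5077464.
Ratio = √(1−f) = 0.93175029.

0.9318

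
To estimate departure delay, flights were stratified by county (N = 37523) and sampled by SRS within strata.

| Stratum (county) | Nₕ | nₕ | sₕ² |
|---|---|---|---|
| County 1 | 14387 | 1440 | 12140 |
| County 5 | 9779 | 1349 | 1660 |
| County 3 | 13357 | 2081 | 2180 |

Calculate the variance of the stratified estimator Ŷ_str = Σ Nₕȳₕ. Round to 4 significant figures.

Var(Ŷ_str) = Σₕ Nₕ²(1 − fₕ)sₕ²/nₕ.
County 1: 14387²·(1 − 1440/14387)·12140/1440 = 1.5703468 × 10^9.
County 5: 9779²·(1 − 1349/9779)·1660/1349 = 1.0144208 × 10^8.
County 3: 13357²·(1 − 2081/13357)·2180/2081 = 1.5777871 × 10^8.
Sum = 1.8295676 × 10^9.

1.830 × 10^9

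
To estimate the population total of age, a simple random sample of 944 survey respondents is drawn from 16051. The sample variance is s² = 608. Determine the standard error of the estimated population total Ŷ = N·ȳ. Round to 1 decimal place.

12497.0

Var(Ŷ) = N²·Var(ȳ) = N²·(1 − n/N)·s²/n.
f = 944/16051 = 0.05881254; Var(ȳ) = 0.94118746·608/944 = 0.60618854.
Var(Ŷ) = 16051² · 0.60618854 = 1.5617514 × 10^8.
SE(Ŷ) = √(1.5617514 × 10^8) = 12497.0.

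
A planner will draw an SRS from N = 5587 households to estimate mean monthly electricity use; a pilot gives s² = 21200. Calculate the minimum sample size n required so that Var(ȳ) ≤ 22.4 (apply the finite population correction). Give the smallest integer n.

810

Without fpc, n₀ = s²/D = 21200/22.4 = 946.4286.
With fpc, (1 − n/N)·s²/n ≤ D requires n ≥ n₀/(1 + n₀/N) = 946.4286/(1 + 946.4286/5587) = 809.3295.
Rounding up, n = 810.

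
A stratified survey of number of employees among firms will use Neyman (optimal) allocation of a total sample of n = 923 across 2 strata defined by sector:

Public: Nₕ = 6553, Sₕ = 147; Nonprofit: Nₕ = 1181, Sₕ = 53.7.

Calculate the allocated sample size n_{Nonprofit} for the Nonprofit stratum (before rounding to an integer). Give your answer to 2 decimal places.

Neyman allocation: nₕ = n·NₕSₕ / Σⱼ NⱼSⱼ.
Σ NⱼSⱼ = 6553·147 + 1181·53.7 = 1.0267107 × 10^6.
n_{Nonprofit} = 923·1181·53.7 / (1.0267107 × 10^6) = 57.01.

57.01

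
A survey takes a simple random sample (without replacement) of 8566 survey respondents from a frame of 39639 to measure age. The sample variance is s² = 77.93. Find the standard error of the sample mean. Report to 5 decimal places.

Under SRS without replacement, Var(ȳ) = (1 − f)·s²/n with f = n/N = 8566/39639 = 0.21610031.
Var(ȳ) = (1 − 0.21610031)·77.93/8566 = 0.78389969·0.0090975951 = 0.0071316021.
SE(ȳ) = √(0.0071316021) = 0.08445.

0.08445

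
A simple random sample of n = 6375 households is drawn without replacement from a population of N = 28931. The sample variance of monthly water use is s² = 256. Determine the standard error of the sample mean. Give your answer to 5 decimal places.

Under SRS without replacement, Var(ȳ) = (1 − f)·s²/n with f = n/N = 6375/28931 = 0.22035187.
Var(ȳ) = (1 − 0.22035187)·256/6375 = 0.77964813·0.040156863 = 0.031308223.
SE(ȳ) = √(0.031308223) = 0.17694.

0.17694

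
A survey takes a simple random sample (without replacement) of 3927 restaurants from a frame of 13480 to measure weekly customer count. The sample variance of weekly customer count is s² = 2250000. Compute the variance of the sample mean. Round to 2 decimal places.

Under SRS without replacement, Var(ȳ) = (1 − f)·s²/n with f = n/N = 3927/13480 = 0.29132047.
Var(ȳ) = (1 − 0.29132047)·2250000/3927 = 0.70867953·572.95646 = 406.04251.

406.04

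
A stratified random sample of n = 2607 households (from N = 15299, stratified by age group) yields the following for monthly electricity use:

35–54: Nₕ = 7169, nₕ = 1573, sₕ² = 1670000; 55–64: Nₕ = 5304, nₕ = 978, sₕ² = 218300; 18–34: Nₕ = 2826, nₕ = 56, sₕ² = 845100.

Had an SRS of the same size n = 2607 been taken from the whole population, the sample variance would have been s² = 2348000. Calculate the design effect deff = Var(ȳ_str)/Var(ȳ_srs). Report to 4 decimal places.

0.9483

Var(ȳ_str) = Σ Wₕ²(1−fₕ)sₕ²/nₕ with Wₕ = Nₕ/15299:
  35–54: (7169/15299)²·(1−1573/7169)·1670000/1573 = 181.96923
  55–64: (5304/15299)²·(1−978/5304)·218300/978 = 21.881587
  18–34: (2826/15299)²·(1−56/2826)·845100/56 = 504.71465
  → Var(ȳ_str) = 708.56547.
Var(ȳ_srs) = (1 − 2607/15299)·2348000/2607 = 747.17801.
deff = 708.56547 / 747.17801 = 0.9483.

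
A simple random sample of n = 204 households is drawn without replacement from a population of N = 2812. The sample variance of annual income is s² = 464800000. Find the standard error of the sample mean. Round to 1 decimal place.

1453.7

Under SRS without replacement, Var(ȳ) = (1 − f)·s²/n with f = n/N = 204/2812 = 0.07254623.
Var(ȳ) = (1 − 0.07254623)·464800000/204 = 0.92745377·2.2784314 × 10^6 = 2.1131398 × 10^6.
SE(ȳ) = √(2.1131398 × 10^6) = 1453.7.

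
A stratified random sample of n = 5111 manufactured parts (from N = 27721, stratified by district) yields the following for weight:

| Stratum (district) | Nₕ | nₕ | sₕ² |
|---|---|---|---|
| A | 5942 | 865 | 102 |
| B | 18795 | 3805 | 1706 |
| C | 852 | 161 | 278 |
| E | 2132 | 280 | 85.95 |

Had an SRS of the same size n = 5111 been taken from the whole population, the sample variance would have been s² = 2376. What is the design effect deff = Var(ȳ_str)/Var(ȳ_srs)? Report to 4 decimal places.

0.4534

Var(ȳ_str) = Σ Wₕ²(1−fₕ)sₕ²/nₕ with Wₕ = Nₕ/27721:
  A: (5942/27721)²·(1−865/5942)·102/865 = 0.0046292015
  B: (18795/27721)²·(1−3805/18795)·1706/3805 = 0.16438059
  C: (852/27721)²·(1−161/852)·278/161 = 0.0013228749
  E: (2132/27721)²·(1−280/2132)·85.95/280 = 0.0015772417
  → Var(ȳ_str) = 0.17190991.
Var(ȳ_srs) = (1 − 5111/27721)·2376/5111 = 0.37916848.
deff = 0.17190991 / 0.37916848 = 0.4534.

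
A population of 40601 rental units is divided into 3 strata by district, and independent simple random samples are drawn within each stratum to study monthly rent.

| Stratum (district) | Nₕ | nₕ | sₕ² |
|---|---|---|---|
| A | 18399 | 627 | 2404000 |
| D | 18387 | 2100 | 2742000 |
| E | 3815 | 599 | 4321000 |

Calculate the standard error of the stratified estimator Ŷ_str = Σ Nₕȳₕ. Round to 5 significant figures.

1.3165 × 10^6

Var(Ŷ_str) = Σₕ Nₕ²(1 − fₕ)sₕ²/nₕ.
A: 18399²·(1 − 627/18399)·2404000/627 = 1.253711 × 10^12.
D: 18387²·(1 − 2100/18387)·2742000/2100 = 3.9102104 × 10^11.
E: 3815²·(1 − 599/3815)·4321000/599 = 8.8505045 × 10^10.
Sum = 1.7332371 × 10^12.
SE = √(1.7332371 × 10^12) = 1.3165 × 10^6.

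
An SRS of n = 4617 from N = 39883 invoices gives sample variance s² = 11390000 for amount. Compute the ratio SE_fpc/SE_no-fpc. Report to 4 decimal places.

0.9403

f = n/N = 4617/39883 = 0.11576361.
SE_no-fpc = √(s²/n) = 49.668601; SE_fpc = √((1−f)s²/n) = 46.705295.
Ratio = √(1−f) = 0.94033845.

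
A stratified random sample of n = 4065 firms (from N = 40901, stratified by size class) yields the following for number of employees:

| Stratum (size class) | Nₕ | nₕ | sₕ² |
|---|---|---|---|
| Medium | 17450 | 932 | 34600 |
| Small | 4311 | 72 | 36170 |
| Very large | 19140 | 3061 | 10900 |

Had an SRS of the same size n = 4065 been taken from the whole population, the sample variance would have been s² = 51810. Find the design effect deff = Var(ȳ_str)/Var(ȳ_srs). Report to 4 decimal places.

1.0924

Var(ȳ_str) = Σ Wₕ²(1−fₕ)sₕ²/nₕ with Wₕ = Nₕ/40901:
  Medium: (17450/40901)²·(1−932/17450)·34600/932 = 6.3965416
  Small: (4311/40901)²·(1−72/4311)·36170/72 = 5.4876904
  Very large: (19140/40901)²·(1−3061/19140)·10900/3061 = 0.65508293
  → Var(ȳ_str) = 12.539315.
Var(ȳ_srs) = (1 − 4065/40901)·51810/4065 = 11.47867.
deff = 12.539315 / 11.47867 = 1.0924.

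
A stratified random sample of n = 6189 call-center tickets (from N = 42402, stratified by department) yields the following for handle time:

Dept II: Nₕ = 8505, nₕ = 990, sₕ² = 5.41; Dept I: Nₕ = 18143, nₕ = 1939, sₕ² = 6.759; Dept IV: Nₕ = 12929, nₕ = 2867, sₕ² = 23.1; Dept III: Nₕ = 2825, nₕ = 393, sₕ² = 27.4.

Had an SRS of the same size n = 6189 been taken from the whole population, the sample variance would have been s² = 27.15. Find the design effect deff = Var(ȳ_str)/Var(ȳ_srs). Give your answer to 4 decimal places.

0.4307

Var(ȳ_str) = Σ Wₕ²(1−fₕ)sₕ²/nₕ with Wₕ = Nₕ/42402:
  Dept II: (8505/42402)²·(1−990/8505)·5.41/990 = 1.9426416 × 10^-4
  Dept I: (18143/42402)²·(1−1939/18143)·6.759/1939 = 5.6998482 × 10^-4
  Dept IV: (12929/42402)²·(1−2867/12929)·23.1/2867 = 5.8298966 × 10^-4
  Dept III: (2825/42402)²·(1−393/2825)·27.4/393 = 2.6642032 × 10^-4
  → Var(ȳ_str) = 0.001613659.
Var(ȳ_srs) = (1 − 6189/42402)·27.15/6189 = 0.0037465153.
deff = 0.001613659 / 0.0037465153 = 0.4307.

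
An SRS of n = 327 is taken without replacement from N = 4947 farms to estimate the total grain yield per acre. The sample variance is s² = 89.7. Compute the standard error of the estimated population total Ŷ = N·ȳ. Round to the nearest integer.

2504

Var(Ŷ) = N²·Var(ȳ) = N²·(1 − n/N)·s²/n.
f = 327/4947 = 0.06610067; Var(ȳ) = 0.93389933·89.7/327 = 0.25617973.
Var(Ŷ) = 4947² · 0.25617973 = 6.2694376 × 10^6.
SE(Ŷ) = √(6.2694376 × 10^6) = 2504.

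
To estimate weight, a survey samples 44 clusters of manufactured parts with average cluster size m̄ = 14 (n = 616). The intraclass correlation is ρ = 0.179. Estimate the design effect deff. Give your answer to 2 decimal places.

deff = 1 + (14 − 1)·0.179 = 1 + 2.327 = 3.327.

3.33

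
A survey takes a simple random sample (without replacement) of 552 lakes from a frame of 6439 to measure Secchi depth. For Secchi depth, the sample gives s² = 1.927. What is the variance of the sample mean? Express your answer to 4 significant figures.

Under SRS without replacement, Var(ȳ) = (1 − f)·s²/n with f = n/N = 552/6439 = 0.08572760.
Var(ȳ) = (1 − 0.08572760)·1.927/552 = 0.91427240·0.003490942 = 0.003191672.

0.003192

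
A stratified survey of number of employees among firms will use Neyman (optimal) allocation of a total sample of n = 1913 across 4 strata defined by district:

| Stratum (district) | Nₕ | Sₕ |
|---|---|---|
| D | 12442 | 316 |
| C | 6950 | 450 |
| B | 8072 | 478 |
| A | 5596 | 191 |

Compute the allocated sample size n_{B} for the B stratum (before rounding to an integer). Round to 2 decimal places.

Neyman allocation: nₕ = n·NₕSₕ / Σⱼ NⱼSⱼ.
Σ NⱼSⱼ = 12442·316 + 6950·450 + 8072·478 + 5596·191 = 1.1986424 × 10^7.
n_{B} = 1913·8072·478 / (1.1986424 × 10^7) = 615.79.

615.79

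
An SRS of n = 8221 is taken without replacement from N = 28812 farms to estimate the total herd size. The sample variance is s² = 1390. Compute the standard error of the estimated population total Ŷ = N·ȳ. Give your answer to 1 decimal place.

Var(Ŷ) = N²·Var(ȳ) = N²·(1 − n/N)·s²/n.
f = 8221/28812 = 0.28533250; Var(ȳ) = 0.71466750·1390/8221 = 0.1208354.
Var(Ŷ) = 28812² · 0.1208354 = 1.0030925 × 10^8.
SE(Ŷ) = √(1.0030925 × 10^8) = 10015.5.

10015.5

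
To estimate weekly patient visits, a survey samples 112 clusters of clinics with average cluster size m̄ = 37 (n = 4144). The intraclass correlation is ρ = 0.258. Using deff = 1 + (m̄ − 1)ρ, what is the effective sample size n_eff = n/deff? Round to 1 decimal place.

402.8

deff = 1 + (37 − 1)·0.258 = 1 + 9.288 = 10.288.
n_eff = 4144 / 10.288 = 402.8.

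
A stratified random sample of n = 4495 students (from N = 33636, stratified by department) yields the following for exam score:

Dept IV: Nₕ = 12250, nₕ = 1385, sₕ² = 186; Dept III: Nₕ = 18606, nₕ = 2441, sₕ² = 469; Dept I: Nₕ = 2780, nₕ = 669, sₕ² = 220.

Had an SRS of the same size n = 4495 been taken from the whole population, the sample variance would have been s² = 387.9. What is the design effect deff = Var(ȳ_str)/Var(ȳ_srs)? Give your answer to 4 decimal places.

Var(ȳ_str) = Σ Wₕ²(1−fₕ)sₕ²/nₕ with Wₕ = Nₕ/33636:
  Dept IV: (12250/33636)²·(1−1385/12250)·186/1385 = 0.015798662
  Dept III: (18606/33636)²·(1−2441/18606)·469/2441 = 0.051076967
  Dept I: (2780/33636)²·(1−669/2780)·220/669 = 0.0017057717
  → Var(ȳ_str) = 0.068581401.
Var(ȳ_srs) = (1 − 4495/33636)·387.9/4495 = 0.074763597.
deff = 0.068581401 / 0.074763597 = 0.9173.

0.9173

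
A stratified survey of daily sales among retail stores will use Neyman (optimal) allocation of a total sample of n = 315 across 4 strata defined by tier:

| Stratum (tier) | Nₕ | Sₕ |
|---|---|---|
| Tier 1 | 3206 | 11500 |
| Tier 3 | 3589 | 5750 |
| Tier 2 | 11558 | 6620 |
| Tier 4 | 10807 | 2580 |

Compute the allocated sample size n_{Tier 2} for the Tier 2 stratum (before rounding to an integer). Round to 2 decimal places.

148.87

Neyman allocation: nₕ = n·NₕSₕ / Σⱼ NⱼSⱼ.
Σ NⱼSⱼ = 3206·11500 + 3589·5750 + 11558·6620 + 10807·2580 = 1.6190177 × 10^8.
n_{Tier 2} = 315·11558·6620 / (1.6190177 × 10^8) = 148.87.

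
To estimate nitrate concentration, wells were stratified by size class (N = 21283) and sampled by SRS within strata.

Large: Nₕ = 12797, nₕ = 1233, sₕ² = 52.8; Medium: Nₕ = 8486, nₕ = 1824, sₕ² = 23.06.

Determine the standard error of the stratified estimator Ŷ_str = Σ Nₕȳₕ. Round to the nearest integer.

2656

Var(Ŷ_str) = Σₕ Nₕ²(1 − fₕ)sₕ²/nₕ.
Large: 12797²·(1 − 1233/12797)·52.8/1233 = 6.3370495 × 10^6.
Medium: 8486²·(1 − 1824/8486)·23.06/1824 = 714730.19.
Sum = 7.0517797 × 10^6.
SE = √(7.0517797 × 10^6) = 2656.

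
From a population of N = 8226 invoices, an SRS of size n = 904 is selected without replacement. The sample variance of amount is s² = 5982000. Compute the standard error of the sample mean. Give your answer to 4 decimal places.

Under SRS without replacement, Var(ȳ) = (1 − f)·s²/n with f = n/N = 904/8226 = 0.10989545.
Var(ȳ) = (1 − 0.10989545)·5982000/904 = 0.89010455·6617.2566 = 5890.0502.
SE(ȳ) = √(5890.0502) = 76.7467.

76.7467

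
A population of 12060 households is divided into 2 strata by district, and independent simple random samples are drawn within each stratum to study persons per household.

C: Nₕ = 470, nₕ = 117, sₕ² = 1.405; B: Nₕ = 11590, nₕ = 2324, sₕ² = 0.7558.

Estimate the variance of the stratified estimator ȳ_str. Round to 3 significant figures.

2.54 × 10^-4

Var(ȳ_str) = Σₕ Wₕ²(1 − fₕ)sₕ²/nₕ with Wₕ = Nₕ/N, N = 12060.
C: Wₕ = 0.03897181; term = 0.03897181²·(1 − 0.24893617)·1.405/117 = 1.3698355 × 10^-5.
B: Wₕ = 0.96102819; term = 0.96102819²·(1 − 0.20051769)·0.7558/2324 = 2.4013302 × 10^-4.
Sum = 2.5383138 × 10^-4.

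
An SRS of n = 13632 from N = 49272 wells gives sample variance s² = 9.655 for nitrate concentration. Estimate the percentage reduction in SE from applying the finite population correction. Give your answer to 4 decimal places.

14.9511

f = n/N = 13632/49272 = 0.27666829.
SE_no-fpc = √(s²/n) = 0.026613154; SE_fpc = √((1−f)s²/n) = 0.022634198.
Ratio = √(1−f) = 0.85048910. Reduction = 100·(1 − 0.85048910) = 14.9511%.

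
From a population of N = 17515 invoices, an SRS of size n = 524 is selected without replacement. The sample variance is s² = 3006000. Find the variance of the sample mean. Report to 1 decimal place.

5565.0

Under SRS without replacement, Var(ȳ) = (1 − f)·s²/n with f = n/N = 524/17515 = 0.02991721.
Var(ȳ) = (1 − 0.02991721)·3006000/524 = 0.97008279·5736.6412 = 5565.0169.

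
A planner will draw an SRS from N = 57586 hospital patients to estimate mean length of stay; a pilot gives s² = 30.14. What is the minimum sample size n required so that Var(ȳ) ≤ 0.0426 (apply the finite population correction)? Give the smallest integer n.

699

Without fpc, n₀ = s²/D = 30.14/0.0426 = 707.5117.
With fpc, (1 − n/N)·s²/n ≤ D requires n ≥ n₀/(1 + n₀/N) = 707.5117/(1 + 707.5117/57586) = 698.9246.
Rounding up, n = 699.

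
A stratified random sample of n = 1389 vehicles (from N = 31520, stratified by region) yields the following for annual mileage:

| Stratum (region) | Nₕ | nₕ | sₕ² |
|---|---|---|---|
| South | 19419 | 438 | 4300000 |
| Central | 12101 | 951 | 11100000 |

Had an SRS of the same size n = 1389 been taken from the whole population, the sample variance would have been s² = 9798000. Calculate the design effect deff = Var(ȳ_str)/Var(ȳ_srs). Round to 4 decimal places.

0.7752

Var(ȳ_str) = Σ Wₕ²(1−fₕ)sₕ²/nₕ with Wₕ = Nₕ/31520:
  South: (19419/31520)²·(1−438/19419)·4300000/438 = 3642.2343
  Central: (12101/31520)²·(1−951/12101)·11100000/951 = 1585.1347
  → Var(ȳ_str) = 5227.369.
Var(ȳ_srs) = (1 − 1389/31520)·9798000/1389 = 6743.1454.
deff = 5227.369 / 6743.1454 = 0.7752.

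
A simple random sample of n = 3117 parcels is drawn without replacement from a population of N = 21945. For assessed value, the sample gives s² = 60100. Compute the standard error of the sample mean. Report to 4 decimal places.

Under SRS without replacement, Var(ȳ) = (1 − f)·s²/n with f = n/N = 3117/21945 = 0.14203691.
Var(ȳ) = (1 − 0.14203691)·60100/3117 = 0.85796309·19.28136 = 16.542695.
SE(ȳ) = √(16.542695) = 4.0673.

4.0673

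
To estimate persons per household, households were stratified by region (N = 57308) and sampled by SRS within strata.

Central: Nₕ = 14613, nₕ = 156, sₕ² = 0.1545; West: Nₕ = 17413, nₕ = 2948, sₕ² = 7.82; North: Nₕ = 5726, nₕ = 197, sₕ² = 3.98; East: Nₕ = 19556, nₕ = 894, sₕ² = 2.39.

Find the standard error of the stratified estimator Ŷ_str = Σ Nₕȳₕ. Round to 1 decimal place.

1578.8

Var(Ŷ_str) = Σₕ Nₕ²(1 − fₕ)sₕ²/nₕ.
Central: 14613²·(1 − 156/14613)·0.1545/156 = 209228.79.
West: 17413²·(1 − 2948/17413)·7.82/2948 = 668145.91.
North: 5726²·(1 − 197/5726)·3.98/197 = 639609.31.
East: 19556²·(1 − 894/19556)·2.39/894 = 975660.21.
Sum = 2.4926442 × 10^6.
SE = √(2.4926442 × 10^6) = 1578.8.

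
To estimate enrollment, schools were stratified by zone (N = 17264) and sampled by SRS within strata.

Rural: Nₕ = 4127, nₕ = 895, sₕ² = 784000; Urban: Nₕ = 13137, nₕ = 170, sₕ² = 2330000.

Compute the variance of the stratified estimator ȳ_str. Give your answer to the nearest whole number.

7873

Var(ȳ_str) = Σₕ Wₕ²(1 − fₕ)sₕ²/nₕ with Wₕ = Nₕ/N, N = 17264.
Rural: Wₕ = 0.23905236; term = 0.23905236²·(1 − 0.21686455)·784000/895 = 39.202701.
Urban: Wₕ = 0.76094764; term = 0.76094764²·(1 − 0.01294055)·2330000/170 = 7833.5723.
Sum = 7872.775.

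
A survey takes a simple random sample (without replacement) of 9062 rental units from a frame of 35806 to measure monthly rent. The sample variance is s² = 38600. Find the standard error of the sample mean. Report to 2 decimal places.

1.78

Under SRS without replacement, Var(ȳ) = (1 − f)·s²/n with f = n/N = 9062/35806 = 0.25308607.
Var(ȳ) = (1 − 0.25308607)·38600/9062 = 0.74691393·4.2595454 = 3.1815137.
SE(ȳ) = √(3.1815137) = 1.78.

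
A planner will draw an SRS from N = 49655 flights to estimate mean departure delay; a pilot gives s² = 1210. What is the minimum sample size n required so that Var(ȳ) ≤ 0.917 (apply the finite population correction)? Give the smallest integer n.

Without fpc, n₀ = s²/D = 1210/0.917 = 1319.5202.
With fpc, (1 − n/N)·s²/n ≤ D requires n ≥ n₀/(1 + n₀/N) = 1319.5202/(1 + 1319.5202/49655) = 1285.3633.
Rounding up, n = 1286.

1286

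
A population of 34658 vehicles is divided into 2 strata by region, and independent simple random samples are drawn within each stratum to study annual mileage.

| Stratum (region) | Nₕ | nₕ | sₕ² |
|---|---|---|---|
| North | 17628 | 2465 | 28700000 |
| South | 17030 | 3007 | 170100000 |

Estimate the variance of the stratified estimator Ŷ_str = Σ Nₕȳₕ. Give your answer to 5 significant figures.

1.6621 × 10^13

Var(Ŷ_str) = Σₕ Nₕ²(1 − fₕ)sₕ²/nₕ.
North: 17628²·(1 − 2465/17628)·28700000/2465 = 3.1120972 × 10^12.
South: 17030²·(1 − 3007/17030)·170100000/3007 = 1.3509102 × 10^13.
Sum = 1.6621199 × 10^13.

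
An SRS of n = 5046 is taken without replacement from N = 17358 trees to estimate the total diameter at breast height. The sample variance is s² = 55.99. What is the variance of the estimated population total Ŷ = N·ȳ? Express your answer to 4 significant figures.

Var(Ŷ) = N²·Var(ȳ) = N²·(1 − n/N)·s²/n.
f = 5046/17358 = 0.29070169; Var(ȳ) = 0.70929831·55.99/5046 = 0.0078703155.
Var(Ŷ) = 17358² · 0.0078703155 = 2.3713274 × 10^6.

2.371 × 10^6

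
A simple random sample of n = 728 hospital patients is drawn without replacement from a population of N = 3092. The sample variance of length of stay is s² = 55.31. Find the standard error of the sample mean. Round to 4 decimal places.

Under SRS without replacement, Var(ȳ) = (1 − f)·s²/n with f = n/N = 728/3092 = 0.23544631.
Var(ȳ) = (1 − 0.23544631)·55.31/728 = 0.76455369·0.075975275 = 0.058087176.
SE(ȳ) = √(0.058087176) = 0.2410.

0.2410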